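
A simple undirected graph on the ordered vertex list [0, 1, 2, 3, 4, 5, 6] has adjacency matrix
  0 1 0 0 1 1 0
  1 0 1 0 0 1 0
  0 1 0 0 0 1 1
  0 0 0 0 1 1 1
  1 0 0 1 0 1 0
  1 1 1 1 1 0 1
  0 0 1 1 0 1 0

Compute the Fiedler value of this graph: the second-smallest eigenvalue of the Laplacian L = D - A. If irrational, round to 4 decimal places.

Each diagonal entry of L is the vertex degree and each off-diagonal entry is -1 where an edge is present, 0 otherwise; in the order [0, 1, 2, 3, 4, 5, 6] the diagonal is [3, 3, 3, 3, 3, 6, 3]. The smallest Laplacian eigenvalue is always 0. The next one, lambda_2 = 2, measures how hard the graph is to disconnect: larger values mean better connectivity. By the matrix-tree theorem the graph has (1/7) * product of the nonzero eigenvalues = 320 spanning trees.

2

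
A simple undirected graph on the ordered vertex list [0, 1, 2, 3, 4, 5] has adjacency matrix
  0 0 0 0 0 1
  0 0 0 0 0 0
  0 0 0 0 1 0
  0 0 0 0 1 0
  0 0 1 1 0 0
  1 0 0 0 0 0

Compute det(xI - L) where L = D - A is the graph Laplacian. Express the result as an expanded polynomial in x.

With the vertex order [0, 1, 2, 3, 4, 5], the degrees are [1, 0, 1, 1, 2, 1], giving D = diag(1, 0, 1, 1, 2, 1) and L = D - A. The eigenvalues of L are [0, 0, 0, 1, 2, 3]; the characteristic polynomial is the product of (x - lambda_i), which multiplies out to x^6 - 6x^5 + 11x^4 - 6x^3. The coefficient of x^5 equals -trace(L) = -6, matching the sum of degrees. The eigenvalues sum to 6, which equals trace(L) = 2|E|.

x^6 - 6x^5 + 11x^4 - 6x^3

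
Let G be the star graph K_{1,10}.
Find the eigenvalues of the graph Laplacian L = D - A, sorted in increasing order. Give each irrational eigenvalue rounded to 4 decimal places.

[0, 1, 1, 1, 1, 1, 1, 1, 1, 1, 11]

The graph has 11 vertices and degree multiset [10, 1, 1, 1, 1, 1, 1, 1, 1, 1, 1]; D is the diagonal matrix of degrees and L = D - A. The multiplicity of 0 as a Laplacian eigenvalue equals the number of connected components. The single zero eigenvalue shows the graph is connected. There is one zero in the spectrum, matching the 1 component. By the matrix-tree theorem the graph has (1/11) * product of the nonzero eigenvalues = 1 spanning tree.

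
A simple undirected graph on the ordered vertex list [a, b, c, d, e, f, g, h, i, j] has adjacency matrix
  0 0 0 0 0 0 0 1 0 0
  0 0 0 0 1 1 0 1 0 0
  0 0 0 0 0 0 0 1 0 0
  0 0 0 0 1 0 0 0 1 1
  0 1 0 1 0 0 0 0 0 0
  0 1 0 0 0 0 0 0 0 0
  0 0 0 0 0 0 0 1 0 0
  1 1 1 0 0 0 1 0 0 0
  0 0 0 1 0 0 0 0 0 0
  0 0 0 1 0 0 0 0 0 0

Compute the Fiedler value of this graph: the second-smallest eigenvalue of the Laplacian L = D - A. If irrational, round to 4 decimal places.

0.1640

Each diagonal entry of L is the vertex degree and each off-diagonal entry is -1 where an edge is present, 0 otherwise; in the order [a, b, c, d, e, f, g, h, i, j] the diagonal is [1, 3, 1, 3, 2, 1, 1, 4, 1, 1]. The smallest Laplacian eigenvalue is always 0. The next one, lambda_2 = 0.1640, measures how hard the graph is to disconnect: larger values mean better connectivity. By the matrix-tree theorem the graph has (1/10) * product of the nonzero eigenvalues = 1 spanning tree.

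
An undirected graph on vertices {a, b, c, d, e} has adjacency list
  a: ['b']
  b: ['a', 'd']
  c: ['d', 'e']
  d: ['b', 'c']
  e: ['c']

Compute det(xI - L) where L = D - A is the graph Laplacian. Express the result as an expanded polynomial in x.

x^5 - 8x^4 + 21x^3 - 20x^2 + 5x

Each diagonal entry of L is the vertex degree and each off-diagonal entry is -1 where an edge is present, 0 otherwise; in the order [a, b, c, d, e] the diagonal is [1, 2, 2, 2, 1]. Computing det(xI - L) by cofactor expansion (or equivalently via sum-over-permutations) gives x^5 - 8x^4 + 21x^3 - 20x^2 + 5x. The constant term is 0 because L is singular (the all-ones vector lies in its kernel).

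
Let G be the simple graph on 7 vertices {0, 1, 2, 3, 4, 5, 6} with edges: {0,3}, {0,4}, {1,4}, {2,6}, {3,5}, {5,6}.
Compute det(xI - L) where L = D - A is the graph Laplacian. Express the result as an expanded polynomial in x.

Each diagonal entry of L is the vertex degree and each off-diagonal entry is -1 where an edge is present, 0 otherwise; in the order [0, 1, 2, 3, 4, 5, 6] the diagonal is [2, 1, 1, 2, 2, 2, 2]. Computing det(xI - L) by cofactor expansion (or equivalently via sum-over-permutations) gives x^7 - 12x^6 + 55x^5 - 120x^4 + 126x^3 - 56x^2 + 7x. Since p(0) = det(-L) = 0, x divides p(x). The largest eigenvalue, 3.8019, is at most the vertex count 7.

x^7 - 12x^6 + 55x^5 - 120x^4 + 126x^3 - 56x^2 + 7x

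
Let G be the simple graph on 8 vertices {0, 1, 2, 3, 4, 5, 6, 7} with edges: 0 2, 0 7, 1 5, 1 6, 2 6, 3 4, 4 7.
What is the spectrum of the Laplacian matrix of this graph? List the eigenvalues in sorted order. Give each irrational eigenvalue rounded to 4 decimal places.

[0, 0.1522, 0.5858, 1.2346, 2, 2.7654, 3.4142, 3.8478]

Each diagonal entry of L is the vertex degree and each off-diagonal entry is -1 where an edge is present, 0 otherwise; in the order [0, 1, 2, 3, 4, 5, 6, 7] the diagonal is [2, 2, 2, 1, 2, 1, 2, 2]. L is symmetric positive semidefinite, so every eigenvalue is real and nonnegative. The single zero eigenvalue shows the graph is connected. The eigenvalues sum to 14, which equals trace(L) = 2|E|. The largest eigenvalue, 3.8478, is at most the vertex count 8.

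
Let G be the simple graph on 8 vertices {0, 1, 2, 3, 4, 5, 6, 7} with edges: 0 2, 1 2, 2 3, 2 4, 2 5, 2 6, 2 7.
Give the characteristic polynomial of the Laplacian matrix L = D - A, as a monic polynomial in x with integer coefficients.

x^8 - 14x^7 + 63x^6 - 140x^5 + 175x^4 - 126x^3 + 49x^2 - 8x

With the vertex order [0, 1, 2, 3, 4, 5, 6, 7], the degrees are [1, 1, 7, 1, 1, 1, 1, 1], giving D = diag(1, 1, 7, 1, 1, 1, 1, 1) and L = D - A. L has integer entries, so p(x) = det(xI - L) has integer coefficients. Expanding the determinant yields x^8 - 14x^7 + 63x^6 - 140x^5 + 175x^4 - 126x^3 + 49x^2 - 8x. The coefficient of x^7 equals -trace(L) = -14, matching the sum of degrees.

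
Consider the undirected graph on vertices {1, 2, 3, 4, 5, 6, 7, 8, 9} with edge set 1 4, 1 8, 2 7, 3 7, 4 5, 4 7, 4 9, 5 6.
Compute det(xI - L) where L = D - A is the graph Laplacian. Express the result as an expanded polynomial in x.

Each diagonal entry of L is the vertex degree and each off-diagonal entry is -1 where an edge is present, 0 otherwise; in the order [1, 2, 3, 4, 5, 6, 7, 8, 9] the diagonal is [2, 1, 1, 4, 2, 1, 3, 1, 1]. Computing det(xI - L) by cofactor expansion (or equivalently via sum-over-permutations) gives x^9 - 16x^8 + 101x^7 - 326x^6 + 582x^5 - 582x^4 + 317x^3 - 86x^2 + 9x. Since p(0) = det(-L) = 0, x divides p(x).

x^9 - 16x^8 + 101x^7 - 326x^6 + 582x^5 - 582x^4 + 317x^3 - 86x^2 + 9x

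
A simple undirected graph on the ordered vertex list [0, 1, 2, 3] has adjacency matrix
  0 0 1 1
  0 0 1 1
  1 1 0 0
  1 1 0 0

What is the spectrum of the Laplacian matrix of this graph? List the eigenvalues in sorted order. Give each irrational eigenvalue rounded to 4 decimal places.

[0, 2, 2, 4]

With the vertex order [0, 1, 2, 3], the degrees are [2, 2, 2, 2], giving D = diag(2, 2, 2, 2) and L = D - A. The multiplicity of 0 as a Laplacian eigenvalue equals the number of connected components. The single zero eigenvalue shows the graph is connected. By the matrix-tree theorem the graph has (1/4) * product of the nonzero eigenvalues = 4 spanning trees. The eigenvalues sum to 8, which equals trace(L) = 2|E|.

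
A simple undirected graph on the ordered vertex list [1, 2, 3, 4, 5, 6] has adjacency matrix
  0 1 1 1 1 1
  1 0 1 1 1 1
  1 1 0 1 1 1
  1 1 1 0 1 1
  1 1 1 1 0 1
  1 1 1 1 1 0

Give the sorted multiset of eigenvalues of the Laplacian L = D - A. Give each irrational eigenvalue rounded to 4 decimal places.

[0, 6, 6, 6, 6, 6]

Each diagonal entry of L is the vertex degree and each off-diagonal entry is -1 where an edge is present, 0 otherwise; in the order [1, 2, 3, 4, 5, 6] the diagonal is [5, 5, 5, 5, 5, 5]. The multiplicity of 0 as a Laplacian eigenvalue equals the number of connected components. There is one zero in the spectrum, matching the 1 component.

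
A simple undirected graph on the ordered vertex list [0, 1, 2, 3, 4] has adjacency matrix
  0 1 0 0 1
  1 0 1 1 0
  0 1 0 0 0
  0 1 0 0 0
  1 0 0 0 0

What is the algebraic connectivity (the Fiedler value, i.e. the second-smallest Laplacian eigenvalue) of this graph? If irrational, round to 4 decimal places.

0.5188

With the vertex order [0, 1, 2, 3, 4], the degrees are [2, 3, 1, 1, 1], giving D = diag(2, 3, 1, 1, 1) and L = D - A. The sorted Laplacian eigenvalues are [0, 0.5188, 1, 2.3111, 4.1701]; the algebraic connectivity is the second entry, 0.5188. There is one zero in the spectrum, matching the 1 component.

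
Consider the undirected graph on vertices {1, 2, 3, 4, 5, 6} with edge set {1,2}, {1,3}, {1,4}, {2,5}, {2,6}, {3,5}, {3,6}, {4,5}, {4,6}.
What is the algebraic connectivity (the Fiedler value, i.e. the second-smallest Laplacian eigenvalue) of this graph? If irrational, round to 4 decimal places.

3

Each diagonal entry of L is the vertex degree and each off-diagonal entry is -1 where an edge is present, 0 otherwise; in the order [1, 2, 3, 4, 5, 6] the diagonal is [3, 3, 3, 3, 3, 3]. The sorted Laplacian eigenvalues are [0, 3, 3, 3, 3, 6]; the algebraic connectivity is the second entry, 3. The largest eigenvalue, 6, is at most the vertex count 6.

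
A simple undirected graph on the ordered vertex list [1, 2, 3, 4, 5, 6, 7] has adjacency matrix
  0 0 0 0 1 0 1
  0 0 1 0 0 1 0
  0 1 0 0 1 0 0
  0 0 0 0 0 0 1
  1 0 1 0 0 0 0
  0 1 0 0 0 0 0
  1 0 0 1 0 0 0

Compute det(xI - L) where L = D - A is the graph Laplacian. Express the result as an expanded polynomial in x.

Reading degrees in the order [1, 2, 3, 4, 5, 6, 7] gives [2, 2, 2, 1, 2, 1, 2]; set D = diag(2, 2, 2, 1, 2, 1, 2) and form L = D - A. Computing det(xI - L) by cofactor expansion (or equivalently via sum-over-permutations) gives x^7 - 12x^6 + 55x^5 - 120x^4 + 126x^3 - 56x^2 + 7x. The coefficient of x^6 equals -trace(L) = -12, matching the sum of degrees. The largest eigenvalue, 3.8019, is at most the vertex count 7. The eigenvalues sum to 12, which equals trace(L) = 2|E|.

x^7 - 12x^6 + 55x^5 - 120x^4 + 126x^3 - 56x^2 + 7x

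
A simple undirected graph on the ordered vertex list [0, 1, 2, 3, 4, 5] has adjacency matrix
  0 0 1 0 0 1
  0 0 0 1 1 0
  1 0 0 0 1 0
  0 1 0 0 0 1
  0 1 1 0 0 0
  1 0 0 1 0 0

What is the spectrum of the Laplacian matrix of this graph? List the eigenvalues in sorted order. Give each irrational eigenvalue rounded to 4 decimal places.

[0, 1, 1, 3, 3, 4]

With the vertex order [0, 1, 2, 3, 4, 5], the degrees are [2, 2, 2, 2, 2, 2], giving D = diag(2, 2, 2, 2, 2, 2) and L = D - A. Diagonalising L (or applying a numerical eigensolver to the 6x6 matrix) gives the spectrum above. The single zero eigenvalue shows the graph is connected. There is one zero in the spectrum, matching the 1 component.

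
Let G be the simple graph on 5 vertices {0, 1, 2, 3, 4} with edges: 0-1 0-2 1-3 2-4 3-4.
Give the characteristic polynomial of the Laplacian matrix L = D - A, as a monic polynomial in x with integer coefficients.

x^5 - 10x^4 + 35x^3 - 50x^2 + 25x

Each diagonal entry of L is the vertex degree and each off-diagonal entry is -1 where an edge is present, 0 otherwise; in the order [0, 1, 2, 3, 4] the diagonal is [2, 2, 2, 2, 2]. Computing det(xI - L) by cofactor expansion (or equivalently via sum-over-permutations) gives x^5 - 10x^4 + 35x^3 - 50x^2 + 25x. The coefficient of x^4 equals -trace(L) = -10, matching the sum of degrees. There is one zero in the spectrum, matching the 1 component. By the matrix-tree theorem the graph has (1/5) * product of the nonzero eigenvalues = 5 spanning trees.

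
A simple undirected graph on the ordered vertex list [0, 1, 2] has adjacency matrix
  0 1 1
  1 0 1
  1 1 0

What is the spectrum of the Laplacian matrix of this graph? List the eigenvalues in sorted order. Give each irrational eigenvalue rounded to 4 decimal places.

[0, 3, 3]

With the vertex order [0, 1, 2], the degrees are [2, 2, 2], giving D = diag(2, 2, 2) and L = D - A. The multiplicity of 0 as a Laplacian eigenvalue equals the number of connected components.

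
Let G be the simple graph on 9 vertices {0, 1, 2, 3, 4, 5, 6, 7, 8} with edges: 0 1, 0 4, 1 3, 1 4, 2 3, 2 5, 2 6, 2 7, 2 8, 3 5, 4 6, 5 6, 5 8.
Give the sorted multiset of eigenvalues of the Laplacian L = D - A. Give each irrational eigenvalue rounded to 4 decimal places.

With the vertex order [0, 1, 2, 3, 4, 5, 6, 7, 8], the degrees are [2, 3, 5, 3, 3, 4, 3, 1, 2], giving D = diag(2, 3, 5, 3, 3, 4, 3, 1, 2) and L = D - A. Diagonalising L (or applying a numerical eigensolver to the 9x9 matrix) gives the spectrum above. The largest eigenvalue, 6.1377, is at most the vertex count 9.

[0, 0.5971, 1.1351, 2.3149, 2.3820, 3.5499, 4.6180, 5.2653, 6.1377]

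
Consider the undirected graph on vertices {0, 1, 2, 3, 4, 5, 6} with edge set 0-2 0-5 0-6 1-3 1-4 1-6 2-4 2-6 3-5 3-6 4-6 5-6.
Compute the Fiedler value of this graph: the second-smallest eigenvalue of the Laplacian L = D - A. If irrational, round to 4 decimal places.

Each diagonal entry of L is the vertex degree and each off-diagonal entry is -1 where an edge is present, 0 otherwise; in the order [0, 1, 2, 3, 4, 5, 6] the diagonal is [3, 3, 3, 3, 3, 3, 6]. The smallest Laplacian eigenvalue is always 0. The next one, lambda_2 = 2, measures how hard the graph is to disconnect: larger values mean better connectivity. The eigenvalues sum to 24, which equals trace(L) = 2|E|.

2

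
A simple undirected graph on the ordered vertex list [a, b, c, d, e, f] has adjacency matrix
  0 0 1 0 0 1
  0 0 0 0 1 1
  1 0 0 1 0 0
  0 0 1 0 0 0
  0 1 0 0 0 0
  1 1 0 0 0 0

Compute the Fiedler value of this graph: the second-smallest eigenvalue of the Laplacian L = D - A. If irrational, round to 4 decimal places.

0.2679

With the vertex order [a, b, c, d, e, f], the degrees are [2, 2, 2, 1, 1, 2], giving D = diag(2, 2, 2, 1, 1, 2) and L = D - A. The smallest Laplacian eigenvalue is always 0. The next one, lambda_2 = 0.2679, measures how hard the graph is to disconnect: larger values mean better connectivity. There is one zero in the spectrum, matching the 1 component.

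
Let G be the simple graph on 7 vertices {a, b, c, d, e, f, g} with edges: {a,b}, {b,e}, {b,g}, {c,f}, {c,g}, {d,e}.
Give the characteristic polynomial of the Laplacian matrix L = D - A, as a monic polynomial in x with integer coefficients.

Each diagonal entry of L is the vertex degree and each off-diagonal entry is -1 where an edge is present, 0 otherwise; in the order [a, b, c, d, e, f, g] the diagonal is [1, 3, 2, 1, 2, 1, 2]. L has integer entries, so p(x) = det(xI - L) has integer coefficients. Expanding the determinant yields x^7 - 12x^6 + 54x^5 - 114x^4 + 115x^3 - 50x^2 + 7x. The constant term is 0 because L is singular (the all-ones vector lies in its kernel). The largest eigenvalue, 4.3342, is at most the vertex count 7. The eigenvalues sum to 12, which equals trace(L) = 2|E|.

x^7 - 12x^6 + 54x^5 - 114x^4 + 115x^3 - 50x^2 + 7x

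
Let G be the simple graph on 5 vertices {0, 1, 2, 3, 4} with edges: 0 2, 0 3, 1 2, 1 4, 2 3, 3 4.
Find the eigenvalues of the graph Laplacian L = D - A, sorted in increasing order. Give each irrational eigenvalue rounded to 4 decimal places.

With the vertex order [0, 1, 2, 3, 4], the degrees are [2, 2, 3, 3, 2], giving D = diag(2, 2, 3, 3, 2) and L = D - A. L is symmetric positive semidefinite, so every eigenvalue is real and nonnegative. The eigenvalues sum to 12, which equals trace(L) = 2|E|.

[0, 1.3820, 2.3820, 3.6180, 4.6180]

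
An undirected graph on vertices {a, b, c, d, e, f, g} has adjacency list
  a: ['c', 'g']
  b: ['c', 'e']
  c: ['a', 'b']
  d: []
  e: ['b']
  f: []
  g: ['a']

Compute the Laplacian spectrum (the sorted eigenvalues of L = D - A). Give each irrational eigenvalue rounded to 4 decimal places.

With the vertex order [a, b, c, d, e, f, g], the degrees are [2, 2, 2, 0, 1, 0, 1], giving D = diag(2, 2, 2, 0, 1, 0, 1) and L = D - A. Since every row of L sums to 0, the all-ones vector is in the kernel and 0 is an eigenvalue. The 3 zero eigenvalues correspond to the 3 connected components. There are 3 zeros in the spectrum, matching the 3 components.

[0, 0, 0, 0.3820, 1.3820, 2.6180, 3.6180]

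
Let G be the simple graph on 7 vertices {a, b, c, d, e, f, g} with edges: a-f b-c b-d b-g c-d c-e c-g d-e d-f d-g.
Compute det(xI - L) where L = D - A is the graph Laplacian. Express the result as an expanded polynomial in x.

x^7 - 20x^6 + 156x^5 - 598x^4 + 1159x^3 - 1026x^2 + 280x

With the vertex order [a, b, c, d, e, f, g], the degrees are [1, 3, 4, 5, 2, 2, 3], giving D = diag(1, 3, 4, 5, 2, 2, 3) and L = D - A. L has integer entries, so p(x) = det(xI - L) has integer coefficients. Expanding the determinant yields x^7 - 20x^6 + 156x^5 - 598x^4 + 1159x^3 - 1026x^2 + 280x. The constant term is 0 because L is singular (the all-ones vector lies in its kernel). The largest eigenvalue, 6.0514, is at most the vertex count 7.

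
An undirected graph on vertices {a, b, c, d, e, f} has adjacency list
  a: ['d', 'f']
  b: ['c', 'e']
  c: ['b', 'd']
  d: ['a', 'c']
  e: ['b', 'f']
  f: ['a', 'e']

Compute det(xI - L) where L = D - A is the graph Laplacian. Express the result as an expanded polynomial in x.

x^6 - 12x^5 + 54x^4 - 112x^3 + 105x^2 - 36x

With the vertex order [a, b, c, d, e, f], the degrees are [2, 2, 2, 2, 2, 2], giving D = diag(2, 2, 2, 2, 2, 2) and L = D - A. Computing det(xI - L) by cofactor expansion (or equivalently via sum-over-permutations) gives x^6 - 12x^5 + 54x^4 - 112x^3 + 105x^2 - 36x. The constant term is 0 because L is singular (the all-ones vector lies in its kernel). By the matrix-tree theorem the graph has (1/6) * product of the nonzero eigenvalues = 6 spanning trees. The eigenvalues sum to 12, which equals trace(L) = 2|E|.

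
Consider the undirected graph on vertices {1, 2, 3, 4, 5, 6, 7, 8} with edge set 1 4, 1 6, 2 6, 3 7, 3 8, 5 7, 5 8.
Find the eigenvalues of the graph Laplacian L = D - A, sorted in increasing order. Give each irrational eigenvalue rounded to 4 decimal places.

With the vertex order [1, 2, 3, 4, 5, 6, 7, 8], the degrees are [2, 1, 2, 1, 2, 2, 2, 2], giving D = diag(2, 1, 2, 1, 2, 2, 2, 2) and L = D - A. The multiplicity of 0 as a Laplacian eigenvalue equals the number of connected components. The 2 zero eigenvalues correspond to the 2 connected components. The eigenvalues sum to 14, which equals trace(L) = 2|E|.

[0, 0, 0.5858, 2, 2, 2, 3.4142, 4]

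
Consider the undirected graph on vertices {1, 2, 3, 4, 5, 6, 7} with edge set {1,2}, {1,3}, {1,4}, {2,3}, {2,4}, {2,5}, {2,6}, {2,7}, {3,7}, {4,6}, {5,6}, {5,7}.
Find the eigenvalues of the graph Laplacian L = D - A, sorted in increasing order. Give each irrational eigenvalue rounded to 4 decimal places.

With the vertex order [1, 2, 3, 4, 5, 6, 7], the degrees are [3, 6, 3, 3, 3, 3, 3], giving D = diag(3, 6, 3, 3, 3, 3, 3) and L = D - A. Diagonalising L (or applying a numerical eigensolver to the 7x7 matrix) gives the spectrum above. The single zero eigenvalue shows the graph is connected.

[0, 2, 2, 4, 4, 5, 7]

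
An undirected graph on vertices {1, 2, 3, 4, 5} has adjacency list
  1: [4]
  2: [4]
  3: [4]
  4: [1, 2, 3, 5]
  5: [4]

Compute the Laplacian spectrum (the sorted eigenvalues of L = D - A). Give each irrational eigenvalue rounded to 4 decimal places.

With the vertex order [1, 2, 3, 4, 5], the degrees are [1, 1, 1, 4, 1], giving D = diag(1, 1, 1, 4, 1) and L = D - A. L is symmetric positive semidefinite, so every eigenvalue is real and nonnegative. The largest eigenvalue, 5, is at most the vertex count 5. The eigenvalues sum to 8, which equals trace(L) = 2|E|.

[0, 1, 1, 1, 5]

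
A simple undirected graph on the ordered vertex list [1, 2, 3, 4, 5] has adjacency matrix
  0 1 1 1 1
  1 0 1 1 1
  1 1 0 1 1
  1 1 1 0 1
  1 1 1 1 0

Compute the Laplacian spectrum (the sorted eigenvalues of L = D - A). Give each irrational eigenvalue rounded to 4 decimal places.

Each diagonal entry of L is the vertex degree and each off-diagonal entry is -1 where an edge is present, 0 otherwise; in the order [1, 2, 3, 4, 5] the diagonal is [4, 4, 4, 4, 4]. Since every row of L sums to 0, the all-ones vector is in the kernel and 0 is an eigenvalue. The single zero eigenvalue shows the graph is connected. By the matrix-tree theorem the graph has (1/5) * product of the nonzero eigenvalues = 125 spanning trees.

[0, 5, 5, 5, 5]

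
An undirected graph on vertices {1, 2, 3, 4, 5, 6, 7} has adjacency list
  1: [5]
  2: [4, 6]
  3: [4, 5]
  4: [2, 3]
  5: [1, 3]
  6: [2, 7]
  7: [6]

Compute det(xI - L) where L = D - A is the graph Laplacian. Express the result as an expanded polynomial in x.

x^7 - 12x^6 + 55x^5 - 120x^4 + 126x^3 - 56x^2 + 7x

Reading degrees in the order [1, 2, 3, 4, 5, 6, 7] gives [1, 2, 2, 2, 2, 2, 1]; set D = diag(1, 2, 2, 2, 2, 2, 1) and form L = D - A. Computing det(xI - L) by cofactor expansion (or equivalently via sum-over-permutations) gives x^7 - 12x^6 + 55x^5 - 120x^4 + 126x^3 - 56x^2 + 7x. Since p(0) = det(-L) = 0, x divides p(x). The eigenvalues sum to 12, which equals trace(L) = 2|E|.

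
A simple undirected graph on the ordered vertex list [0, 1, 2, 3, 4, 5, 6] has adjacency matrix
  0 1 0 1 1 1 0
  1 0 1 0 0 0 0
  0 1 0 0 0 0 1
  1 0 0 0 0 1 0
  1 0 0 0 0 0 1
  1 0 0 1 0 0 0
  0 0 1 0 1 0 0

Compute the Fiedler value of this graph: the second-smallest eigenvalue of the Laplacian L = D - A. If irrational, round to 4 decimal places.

0.6086

Reading degrees in the order [0, 1, 2, 3, 4, 5, 6] gives [4, 2, 2, 2, 2, 2, 2]; set D = diag(4, 2, 2, 2, 2, 2, 2) and form L = D - A. The sorted Laplacian eigenvalues are [0, 0.6086, 1.3820, 2.2271, 3, 3.6180, 5.1642]; the algebraic connectivity is the second entry, 0.6086. The largest eigenvalue, 5.1642, is at most the vertex count 7.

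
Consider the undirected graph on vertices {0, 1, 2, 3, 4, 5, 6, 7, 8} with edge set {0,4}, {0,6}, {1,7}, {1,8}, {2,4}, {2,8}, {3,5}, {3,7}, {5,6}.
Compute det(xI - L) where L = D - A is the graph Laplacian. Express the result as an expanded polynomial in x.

x^9 - 18x^8 + 135x^7 - 546x^6 + 1287x^5 - 1782x^4 + 1386x^3 - 540x^2 + 81x

Reading degrees in the order [0, 1, 2, 3, 4, 5, 6, 7, 8] gives [2, 2, 2, 2, 2, 2, 2, 2, 2]; set D = diag(2, 2, 2, 2, 2, 2, 2, 2, 2) and form L = D - A. L has integer entries, so p(x) = det(xI - L) has integer coefficients. Expanding the determinant yields x^9 - 18x^8 + 135x^7 - 546x^6 + 1287x^5 - 1782x^4 + 1386x^3 - 540x^2 + 81x. The constant term is 0 because L is singular (the all-ones vector lies in its kernel). The largest eigenvalue, 3.8794, is at most the vertex count 9.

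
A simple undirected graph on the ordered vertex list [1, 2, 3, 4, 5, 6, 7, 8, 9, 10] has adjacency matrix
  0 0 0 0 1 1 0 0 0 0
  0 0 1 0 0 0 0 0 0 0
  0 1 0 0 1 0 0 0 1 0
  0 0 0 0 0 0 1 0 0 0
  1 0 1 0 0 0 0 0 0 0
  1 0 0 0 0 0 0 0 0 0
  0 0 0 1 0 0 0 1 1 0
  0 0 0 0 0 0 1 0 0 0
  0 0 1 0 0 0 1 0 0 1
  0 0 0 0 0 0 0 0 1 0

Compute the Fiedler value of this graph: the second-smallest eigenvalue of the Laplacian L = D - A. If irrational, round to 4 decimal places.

0.1614

With the vertex order [1, 2, 3, 4, 5, 6, 7, 8, 9, 10], the degrees are [2, 1, 3, 1, 2, 1, 3, 1, 3, 1], giving D = diag(2, 1, 3, 1, 2, 1, 3, 1, 3, 1) and L = D - A. The sorted Laplacian eigenvalues are [0, 0.1614, 0.4439, 0.6905, 1, 1.4077, 2.4604, 3.0833, 3.9006, 4.8522]; the algebraic connectivity is the second entry, 0.1614. By the matrix-tree theorem the graph has (1/10) * product of the nonzero eigenvalues = 1 spanning tree.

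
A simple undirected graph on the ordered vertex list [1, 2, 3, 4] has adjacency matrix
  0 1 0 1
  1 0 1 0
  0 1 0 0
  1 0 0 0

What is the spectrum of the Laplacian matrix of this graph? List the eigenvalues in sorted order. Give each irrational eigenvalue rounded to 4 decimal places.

With the vertex order [1, 2, 3, 4], the degrees are [2, 2, 1, 1], giving D = diag(2, 2, 1, 1) and L = D - A. Since every row of L sums to 0, the all-ones vector is in the kernel and 0 is an eigenvalue. By the matrix-tree theorem the graph has (1/4) * product of the nonzero eigenvalues = 1 spanning tree.

[0, 0.5858, 2, 3.4142]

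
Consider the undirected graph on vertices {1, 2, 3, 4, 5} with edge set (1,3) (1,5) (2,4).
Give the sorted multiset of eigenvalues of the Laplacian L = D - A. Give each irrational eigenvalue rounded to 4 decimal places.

Each diagonal entry of L is the vertex degree and each off-diagonal entry is -1 where an edge is present, 0 otherwise; in the order [1, 2, 3, 4, 5] the diagonal is [2, 1, 1, 1, 1]. L is symmetric positive semidefinite, so every eigenvalue is real and nonnegative. The 2 zero eigenvalues correspond to the 2 connected components. The eigenvalues sum to 6, which equals trace(L) = 2|E|.

[0, 0, 1, 2, 3]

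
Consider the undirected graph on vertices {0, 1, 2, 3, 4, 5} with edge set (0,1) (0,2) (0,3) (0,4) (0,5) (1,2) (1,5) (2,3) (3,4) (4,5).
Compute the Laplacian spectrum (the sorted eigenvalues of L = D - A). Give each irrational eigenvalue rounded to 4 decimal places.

Reading degrees in the order [0, 1, 2, 3, 4, 5] gives [5, 3, 3, 3, 3, 3]; set D = diag(5, 3, 3, 3, 3, 3) and form L = D - A. Diagonalising L (or applying a numerical eigensolver to the 6x6 matrix) gives the spectrum above. The single zero eigenvalue shows the graph is connected.

[0, 2.3820, 2.3820, 4.6180, 4.6180, 6]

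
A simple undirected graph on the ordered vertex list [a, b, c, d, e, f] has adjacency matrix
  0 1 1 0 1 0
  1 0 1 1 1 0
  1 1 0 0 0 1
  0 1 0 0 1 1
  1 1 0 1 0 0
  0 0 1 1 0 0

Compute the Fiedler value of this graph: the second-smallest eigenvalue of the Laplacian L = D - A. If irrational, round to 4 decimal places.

1.6972

Reading degrees in the order [a, b, c, d, e, f] gives [3, 4, 3, 3, 3, 2]; set D = diag(3, 4, 3, 3, 3, 2) and form L = D - A. Computing the eigenvalues of L and sorting gives [0, 1.6972, 2.3820, 4, 4.6180, 5.3028]. The Fiedler value lambda_2 = 1.6972 is strictly positive, so the graph is connected.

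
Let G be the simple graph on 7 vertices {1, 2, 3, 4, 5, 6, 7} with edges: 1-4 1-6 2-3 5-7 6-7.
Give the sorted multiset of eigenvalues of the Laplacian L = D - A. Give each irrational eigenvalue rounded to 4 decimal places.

Reading degrees in the order [1, 2, 3, 4, 5, 6, 7] gives [2, 1, 1, 1, 1, 2, 2]; set D = diag(2, 1, 1, 1, 1, 2, 2) and form L = D - A. Since every row of L sums to 0, the all-ones vector is in the kernel and 0 is an eigenvalue. The 2 zero eigenvalues correspond to the 2 connected components. The eigenvalues sum to 10, which equals trace(L) = 2|E|.

[0, 0, 0.3820, 1.3820, 2, 2.6180, 3.6180]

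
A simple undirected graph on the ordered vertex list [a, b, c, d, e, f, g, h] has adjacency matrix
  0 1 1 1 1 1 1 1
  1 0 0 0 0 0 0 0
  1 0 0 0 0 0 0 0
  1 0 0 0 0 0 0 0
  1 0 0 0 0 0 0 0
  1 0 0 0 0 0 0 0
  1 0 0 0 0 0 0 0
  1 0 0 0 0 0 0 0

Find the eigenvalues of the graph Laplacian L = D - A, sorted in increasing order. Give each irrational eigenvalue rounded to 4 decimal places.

Reading degrees in the order [a, b, c, d, e, f, g, h] gives [7, 1, 1, 1, 1, 1, 1, 1]; set D = diag(7, 1, 1, 1, 1, 1, 1, 1) and form L = D - A. The multiplicity of 0 as a Laplacian eigenvalue equals the number of connected components. There is one zero in the spectrum, matching the 1 component.

[0, 1, 1, 1, 1, 1, 1, 8]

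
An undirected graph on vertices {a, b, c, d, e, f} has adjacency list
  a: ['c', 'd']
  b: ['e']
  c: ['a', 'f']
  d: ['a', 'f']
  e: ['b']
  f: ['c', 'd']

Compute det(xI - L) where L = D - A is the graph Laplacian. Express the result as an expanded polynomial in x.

Each diagonal entry of L is the vertex degree and each off-diagonal entry is -1 where an edge is present, 0 otherwise; in the order [a, b, c, d, e, f] the diagonal is [2, 1, 2, 2, 1, 2]. L has integer entries, so p(x) = det(xI - L) has integer coefficients. Expanding the determinant yields x^6 - 10x^5 + 36x^4 - 56x^3 + 32x^2. Since p(0) = det(-L) = 0, x divides p(x). The largest eigenvalue, 4, is at most the vertex count 6.

x^6 - 10x^5 + 36x^4 - 56x^3 + 32x^2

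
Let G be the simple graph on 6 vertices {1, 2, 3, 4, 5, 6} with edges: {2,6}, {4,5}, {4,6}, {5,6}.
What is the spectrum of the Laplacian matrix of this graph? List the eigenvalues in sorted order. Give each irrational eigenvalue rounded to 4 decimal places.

[0, 0, 0, 1, 3, 4]

Reading degrees in the order [1, 2, 3, 4, 5, 6] gives [0, 1, 0, 2, 2, 3]; set D = diag(0, 1, 0, 2, 2, 3) and form L = D - A. L is symmetric positive semidefinite, so every eigenvalue is real and nonnegative. The 3 zero eigenvalues correspond to the 3 connected components. The eigenvalues sum to 8, which equals trace(L) = 2|E|. There are 3 zeros in the spectrum, matching the 3 components.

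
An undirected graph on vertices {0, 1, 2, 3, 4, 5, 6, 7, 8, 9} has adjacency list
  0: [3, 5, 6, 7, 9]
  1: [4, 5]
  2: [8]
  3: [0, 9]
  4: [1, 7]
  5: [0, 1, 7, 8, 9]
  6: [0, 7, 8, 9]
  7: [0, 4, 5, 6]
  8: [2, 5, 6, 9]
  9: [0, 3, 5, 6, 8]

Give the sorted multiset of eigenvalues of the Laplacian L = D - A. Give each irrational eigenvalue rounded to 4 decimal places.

[0, 0.7074, 1.0421, 2.2280, 2.5775, 3.9748, 4.6199, 5.4342, 6.4467, 6.9694]

Reading degrees in the order [0, 1, 2, 3, 4, 5, 6, 7, 8, 9] gives [5, 2, 1, 2, 2, 5, 4, 4, 4, 5]; set D = diag(5, 2, 1, 2, 2, 5, 4, 4, 4, 5) and form L = D - A. Diagonalising L (or applying a numerical eigensolver to the 10x10 matrix) gives the spectrum above. The single zero eigenvalue shows the graph is connected. The eigenvalues sum to 34, which equals trace(L) = 2|E|.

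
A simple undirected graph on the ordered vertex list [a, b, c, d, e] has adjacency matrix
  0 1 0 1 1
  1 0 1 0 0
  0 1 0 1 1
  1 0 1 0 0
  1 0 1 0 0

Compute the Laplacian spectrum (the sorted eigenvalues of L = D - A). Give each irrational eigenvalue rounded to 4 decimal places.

[0, 2, 2, 3, 5]

Reading degrees in the order [a, b, c, d, e] gives [3, 2, 3, 2, 2]; set D = diag(3, 2, 3, 2, 2) and form L = D - A. Since every row of L sums to 0, the all-ones vector is in the kernel and 0 is an eigenvalue. The single zero eigenvalue shows the graph is connected.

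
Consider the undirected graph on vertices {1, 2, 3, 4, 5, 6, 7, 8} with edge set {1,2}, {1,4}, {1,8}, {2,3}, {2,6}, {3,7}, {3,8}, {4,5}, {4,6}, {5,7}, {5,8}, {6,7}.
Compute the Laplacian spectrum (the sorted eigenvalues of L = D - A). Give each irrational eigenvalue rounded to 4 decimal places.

With the vertex order [1, 2, 3, 4, 5, 6, 7, 8], the degrees are [3, 3, 3, 3, 3, 3, 3, 3], giving D = diag(3, 3, 3, 3, 3, 3, 3, 3) and L = D - A. L is symmetric positive semidefinite, so every eigenvalue is real and nonnegative. The eigenvalues sum to 24, which equals trace(L) = 2|E|.

[0, 2, 2, 2, 4, 4, 4, 6]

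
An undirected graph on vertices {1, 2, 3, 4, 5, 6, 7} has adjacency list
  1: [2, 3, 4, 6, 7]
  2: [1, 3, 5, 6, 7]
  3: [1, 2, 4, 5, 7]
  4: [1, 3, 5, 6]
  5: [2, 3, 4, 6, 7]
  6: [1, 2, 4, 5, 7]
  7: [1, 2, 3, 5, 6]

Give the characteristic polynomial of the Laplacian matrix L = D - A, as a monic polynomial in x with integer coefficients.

x^7 - 34x^6 + 478x^5 - 3556x^4 + 14761x^3 - 32410x^2 + 29400x

Each diagonal entry of L is the vertex degree and each off-diagonal entry is -1 where an edge is present, 0 otherwise; in the order [1, 2, 3, 4, 5, 6, 7] the diagonal is [5, 5, 5, 4, 5, 5, 5]. Computing det(xI - L) by cofactor expansion (or equivalently via sum-over-permutations) gives x^7 - 34x^6 + 478x^5 - 3556x^4 + 14761x^3 - 32410x^2 + 29400x. The coefficient of x^6 equals -trace(L) = -34, matching the sum of degrees. There is one zero in the spectrum, matching the 1 component. By the matrix-tree theorem the graph has (1/7) * product of the nonzero eigenvalues = 4200 spanning trees.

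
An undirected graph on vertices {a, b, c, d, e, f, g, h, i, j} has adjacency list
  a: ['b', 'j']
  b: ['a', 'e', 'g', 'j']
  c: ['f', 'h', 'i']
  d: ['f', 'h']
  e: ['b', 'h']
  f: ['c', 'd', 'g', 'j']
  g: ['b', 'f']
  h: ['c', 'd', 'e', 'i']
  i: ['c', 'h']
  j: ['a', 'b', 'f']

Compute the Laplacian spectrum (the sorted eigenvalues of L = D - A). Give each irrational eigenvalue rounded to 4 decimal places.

[0, 0.6472, 1.4922, 1.6729, 1.8397, 3.0951, 3.5637, 4.7685, 4.9494, 5.9713]

Each diagonal entry of L is the vertex degree and each off-diagonal entry is -1 where an edge is present, 0 otherwise; in the order [a, b, c, d, e, f, g, h, i, j] the diagonal is [2, 4, 3, 2, 2, 4, 2, 4, 2, 3]. Diagonalising L (or applying a numerical eigensolver to the 10x10 matrix) gives the spectrum above. The single zero eigenvalue shows the graph is connected. By the matrix-tree theorem the graph has (1/10) * product of the nonzero eigenvalues = 462 spanning trees. The largest eigenvalue, 5.9713, is at most the vertex count 10.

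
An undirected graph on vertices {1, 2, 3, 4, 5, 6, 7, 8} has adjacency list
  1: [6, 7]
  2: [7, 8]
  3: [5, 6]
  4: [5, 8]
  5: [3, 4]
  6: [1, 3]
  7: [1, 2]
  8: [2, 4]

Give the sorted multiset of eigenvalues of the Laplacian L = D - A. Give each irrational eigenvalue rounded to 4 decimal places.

[0, 0.5858, 0.5858, 2, 2, 3.4142, 3.4142, 4]

Reading degrees in the order [1, 2, 3, 4, 5, 6, 7, 8] gives [2, 2, 2, 2, 2, 2, 2, 2]; set D = diag(2, 2, 2, 2, 2, 2, 2, 2) and form L = D - A. The multiplicity of 0 as a Laplacian eigenvalue equals the number of connected components.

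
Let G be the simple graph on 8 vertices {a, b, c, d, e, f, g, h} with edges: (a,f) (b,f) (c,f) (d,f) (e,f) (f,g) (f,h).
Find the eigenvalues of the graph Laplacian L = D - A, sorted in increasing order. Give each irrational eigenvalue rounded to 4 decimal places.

[0, 1, 1, 1, 1, 1, 1, 8]

Reading degrees in the order [a, b, c, d, e, f, g, h] gives [1, 1, 1, 1, 1, 7, 1, 1]; set D = diag(1, 1, 1, 1, 1, 7, 1, 1) and form L = D - A. Diagonalising L (or applying a numerical eigensolver to the 8x8 matrix) gives the spectrum above. The single zero eigenvalue shows the graph is connected. The eigenvalues sum to 14, which equals trace(L) = 2|E|. By the matrix-tree theorem the graph has (1/8) * product of the nonzero eigenvalues = 1 spanning tree.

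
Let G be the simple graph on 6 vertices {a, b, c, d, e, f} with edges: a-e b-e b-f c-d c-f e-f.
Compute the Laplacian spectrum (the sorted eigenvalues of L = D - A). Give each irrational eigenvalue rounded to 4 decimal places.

[0, 0.4131, 1.1369, 2.3595, 3.6977, 4.3928]

With the vertex order [a, b, c, d, e, f], the degrees are [1, 2, 2, 1, 3, 3], giving D = diag(1, 2, 2, 1, 3, 3) and L = D - A. Since every row of L sums to 0, the all-ones vector is in the kernel and 0 is an eigenvalue. The eigenvalues sum to 12, which equals trace(L) = 2|E|.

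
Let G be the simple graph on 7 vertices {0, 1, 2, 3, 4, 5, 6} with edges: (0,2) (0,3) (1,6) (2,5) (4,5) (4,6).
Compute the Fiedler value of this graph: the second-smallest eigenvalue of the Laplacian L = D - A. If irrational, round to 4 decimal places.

0.1981

Each diagonal entry of L is the vertex degree and each off-diagonal entry is -1 where an edge is present, 0 otherwise; in the order [0, 1, 2, 3, 4, 5, 6] the diagonal is [2, 1, 2, 1, 2, 2, 2]. The sorted Laplacian eigenvalues are [0, 0.1981, 0.7530, 1.5550, 2.4450, 3.2470, 3.8019]; the algebraic connectivity is the second entry, 0.1981.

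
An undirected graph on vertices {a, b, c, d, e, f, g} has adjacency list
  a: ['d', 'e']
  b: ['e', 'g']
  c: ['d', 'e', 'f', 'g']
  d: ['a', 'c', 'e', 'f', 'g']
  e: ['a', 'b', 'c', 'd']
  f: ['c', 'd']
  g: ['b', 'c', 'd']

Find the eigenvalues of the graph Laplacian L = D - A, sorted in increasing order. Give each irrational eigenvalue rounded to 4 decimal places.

[0, 1.4877, 1.6891, 3.0638, 3.9479, 5.5852, 6.2263]

With the vertex order [a, b, c, d, e, f, g], the degrees are [2, 2, 4, 5, 4, 2, 3], giving D = diag(2, 2, 4, 5, 4, 2, 3) and L = D - A. L is symmetric positive semidefinite, so every eigenvalue is real and nonnegative. The single zero eigenvalue shows the graph is connected. The largest eigenvalue, 6.2263, is at most the vertex count 7.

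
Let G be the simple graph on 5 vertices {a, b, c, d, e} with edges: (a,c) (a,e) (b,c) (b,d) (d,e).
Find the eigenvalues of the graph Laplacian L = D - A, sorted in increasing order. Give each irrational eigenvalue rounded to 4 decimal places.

[0, 1.3820, 1.3820, 3.6180, 3.6180]

With the vertex order [a, b, c, d, e], the degrees are [2, 2, 2, 2, 2], giving D = diag(2, 2, 2, 2, 2) and L = D - A. The multiplicity of 0 as a Laplacian eigenvalue equals the number of connected components. The single zero eigenvalue shows the graph is connected. The eigenvalues sum to 10, which equals trace(L) = 2|E|. The largest eigenvalue, 3.6180, is at most the vertex count 5.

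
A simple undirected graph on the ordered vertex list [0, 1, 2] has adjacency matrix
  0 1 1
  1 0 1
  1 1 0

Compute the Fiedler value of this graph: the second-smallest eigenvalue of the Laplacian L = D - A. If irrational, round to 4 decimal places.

3

With the vertex order [0, 1, 2], the degrees are [2, 2, 2], giving D = diag(2, 2, 2) and L = D - A. The smallest Laplacian eigenvalue is always 0. The next one, lambda_2 = 3, measures how hard the graph is to disconnect: larger values mean better connectivity. The eigenvalues sum to 6, which equals trace(L) = 2|E|. By the matrix-tree theorem the graph has (1/3) * product of the nonzero eigenvalues = 3 spanning trees.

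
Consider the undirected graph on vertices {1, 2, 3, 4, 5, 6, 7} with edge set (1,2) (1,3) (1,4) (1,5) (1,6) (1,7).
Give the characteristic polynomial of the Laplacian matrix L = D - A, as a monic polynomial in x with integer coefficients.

Each diagonal entry of L is the vertex degree and each off-diagonal entry is -1 where an edge is present, 0 otherwise; in the order [1, 2, 3, 4, 5, 6, 7] the diagonal is [6, 1, 1, 1, 1, 1, 1]. Computing det(xI - L) by cofactor expansion (or equivalently via sum-over-permutations) gives x^7 - 12x^6 + 45x^5 - 80x^4 + 75x^3 - 36x^2 + 7x. The constant term is 0 because L is singular (the all-ones vector lies in its kernel). The eigenvalues sum to 12, which equals trace(L) = 2|E|.

x^7 - 12x^6 + 45x^5 - 80x^4 + 75x^3 - 36x^2 + 7x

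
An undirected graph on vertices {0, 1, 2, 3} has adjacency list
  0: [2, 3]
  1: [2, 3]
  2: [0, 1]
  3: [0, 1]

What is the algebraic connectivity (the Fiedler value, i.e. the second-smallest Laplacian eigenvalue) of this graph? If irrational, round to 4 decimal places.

Reading degrees in the order [0, 1, 2, 3] gives [2, 2, 2, 2]; set D = diag(2, 2, 2, 2) and form L = D - A. The smallest Laplacian eigenvalue is always 0. The next one, lambda_2 = 2, measures how hard the graph is to disconnect: larger values mean better connectivity. The eigenvalues sum to 8, which equals trace(L) = 2|E|.

2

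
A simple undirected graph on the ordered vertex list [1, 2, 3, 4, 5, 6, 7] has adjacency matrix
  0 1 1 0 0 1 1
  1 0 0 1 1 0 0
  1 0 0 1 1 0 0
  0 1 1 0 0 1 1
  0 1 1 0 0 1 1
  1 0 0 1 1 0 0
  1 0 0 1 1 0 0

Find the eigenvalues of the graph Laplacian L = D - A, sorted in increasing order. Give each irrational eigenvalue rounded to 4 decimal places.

[0, 3, 3, 3, 4, 4, 7]

Reading degrees in the order [1, 2, 3, 4, 5, 6, 7] gives [4, 3, 3, 4, 4, 3, 3]; set D = diag(4, 3, 3, 4, 4, 3, 3) and form L = D - A. L is symmetric positive semidefinite, so every eigenvalue is real and nonnegative. There is one zero in the spectrum, matching the 1 component.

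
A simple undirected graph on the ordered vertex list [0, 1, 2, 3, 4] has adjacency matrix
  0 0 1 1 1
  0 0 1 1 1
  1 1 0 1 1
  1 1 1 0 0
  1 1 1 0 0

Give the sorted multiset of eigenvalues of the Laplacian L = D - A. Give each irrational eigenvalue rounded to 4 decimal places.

With the vertex order [0, 1, 2, 3, 4], the degrees are [3, 3, 4, 3, 3], giving D = diag(3, 3, 4, 3, 3) and L = D - A. Diagonalising L (or applying a numerical eigensolver to the 5x5 matrix) gives the spectrum above. The single zero eigenvalue shows the graph is connected.

[0, 3, 3, 5, 5]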